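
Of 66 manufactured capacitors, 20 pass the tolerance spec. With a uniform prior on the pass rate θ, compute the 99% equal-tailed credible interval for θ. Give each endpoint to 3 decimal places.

[0.178, 0.461]

Posterior: Beta(1+20, 1+46) = Beta(21, 47).
Equal-tailed 99% interval: the 0.005 and 0.995 quantiles of Beta(21, 47).
Posterior mean ≈ 0.309, SD ≈ 0.056; a Normal approximation gives roughly [0.166, 0.452].
Exact: F⁻¹(0.005) = 0.178; F⁻¹(0.995) = 0.461.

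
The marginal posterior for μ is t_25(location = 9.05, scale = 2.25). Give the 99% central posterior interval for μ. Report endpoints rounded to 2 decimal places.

[2.78, 15.32]

The t_25 distribution is symmetric; the 99% interval is 9.05 ± t·2.25 with t_{0.995,25} = 2.787.
Half-width: 2.787 × 2.25 = 6.27.
9.05 − 6.27 = 2.78; 9.05 + 6.27 = 15.32.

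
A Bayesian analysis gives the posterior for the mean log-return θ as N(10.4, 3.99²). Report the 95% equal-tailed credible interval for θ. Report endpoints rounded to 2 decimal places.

The posterior is symmetric, so the 95% equal-tailed interval is θ = 10.4 ± z·3.99 with z = 1.960.
Half-width: 1.960 × 3.99 = 7.82.
10.4 − 7.82 = 2.58; 10.4 + 7.82 = 18.22.

[2.58, 18.22]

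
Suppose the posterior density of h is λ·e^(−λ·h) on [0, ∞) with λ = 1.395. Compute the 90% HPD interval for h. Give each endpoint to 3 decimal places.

[0.000, 1.651]

The exponential density is strictly decreasing on [0, ∞), so the HPD interval is anchored at 0: [0, q] with P(h ≤ q) = 0.90.
q = −ln(1 − 0.90) / 1.395 = 2.3026 / 1.395 = 1.651.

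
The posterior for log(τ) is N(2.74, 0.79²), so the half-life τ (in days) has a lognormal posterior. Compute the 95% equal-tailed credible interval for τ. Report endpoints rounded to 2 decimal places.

[3.29, 72.85]

On the log scale the 95% interval is 2.74 ± 1.960 × 0.79 = [1.1916, 4.2884].
Exponentiate: [e^1.1916, e^4.2884] = [3.29, 72.85].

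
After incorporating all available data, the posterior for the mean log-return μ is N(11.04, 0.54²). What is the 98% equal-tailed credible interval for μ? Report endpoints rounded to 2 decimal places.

[9.78, 12.30]

The posterior is symmetric, so the 98% equal-tailed interval is μ = 11.04 ± z·0.54 with z = 2.326.
Half-width: 2.326 × 0.54 = 1.26.
11.04 − 1.26 = 9.78; 11.04 + 1.26 = 12.30.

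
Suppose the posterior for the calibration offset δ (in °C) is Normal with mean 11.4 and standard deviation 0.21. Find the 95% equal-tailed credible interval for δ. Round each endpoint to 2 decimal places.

The posterior is symmetric, so the 95% equal-tailed interval is δ = 11.4 ± z·0.21 with z = 1.960.
Half-width: 1.960 × 0.21 = 0.41.
11.4 − 0.41 = 10.99; 11.4 + 0.41 = 11.81.

[10.99, 11.81]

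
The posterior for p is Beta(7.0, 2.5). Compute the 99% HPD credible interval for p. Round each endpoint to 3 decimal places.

The posterior is unimodal and skewed, so the HPD interval has equal density at both endpoints and is the shortest 99% interval.
Solving f(0.369) = f(0.988) with F(0.988) − F(0.369) = 0.99 gives [0.369, 0.988].
For comparison, the equal-tailed interval is [0.335, 0.974]; the HPD is narrower and shifted toward the mode.

[0.369, 0.988]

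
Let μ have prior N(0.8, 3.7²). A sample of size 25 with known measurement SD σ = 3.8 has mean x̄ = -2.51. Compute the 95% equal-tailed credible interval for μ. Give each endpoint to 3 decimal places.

Posterior precision = 1/3.7² + 25/3.8² = 0.0730 + 1.7313 = 1.8043, so posterior SD = 0.7445.
Posterior mean = (0.8/3.7² + 25·-2.51/3.8²) / 1.8043 = -2.3760.
Interval: -2.3760 ± 1.960 × 0.7445 → [-3.835, -0.917].

[-3.835, -0.917]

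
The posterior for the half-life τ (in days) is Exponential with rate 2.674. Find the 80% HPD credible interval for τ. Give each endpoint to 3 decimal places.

The exponential density is strictly decreasing on [0, ∞), so the HPD interval is anchored at 0: [0, q] with P(τ ≤ q) = 0.80.
q = −ln(1 − 0.80) / 2.674 = 1.6094 / 2.674 = 0.602.

[0.000, 0.602]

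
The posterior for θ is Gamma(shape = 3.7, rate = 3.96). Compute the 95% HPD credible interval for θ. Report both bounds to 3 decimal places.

[0.146, 1.892]

The posterior is unimodal and skewed, so the HPD interval has equal density at both endpoints and is the shortest 95% interval.
Solving f(0.146) = f(1.892) with F(1.892) − F(0.146) = 0.95 gives [0.146, 1.892].
For comparison, the equal-tailed interval is [0.238, 2.099]; the HPD is narrower and shifted toward the mode.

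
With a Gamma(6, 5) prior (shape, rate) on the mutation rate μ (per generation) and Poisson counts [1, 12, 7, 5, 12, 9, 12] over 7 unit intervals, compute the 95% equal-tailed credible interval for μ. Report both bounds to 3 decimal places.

[4.107, 6.717]

Posterior: Gamma(6+58, 5+7) = Gamma(64, 12) (shape, rate).
Equal-tailed 95% interval: Gamma(64, 12) quantiles at 0.025 and 0.975.
Posterior mean ≈ 5.333, SD ≈ 0.667; a Normal approximation gives roughly [4.027, 6.640].
Exact: lower = 4.107; upper = 6.717.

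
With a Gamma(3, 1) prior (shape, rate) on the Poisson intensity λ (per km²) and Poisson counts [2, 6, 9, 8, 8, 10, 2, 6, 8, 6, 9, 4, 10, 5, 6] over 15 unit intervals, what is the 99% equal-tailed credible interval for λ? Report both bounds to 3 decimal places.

Posterior: Gamma(3+99, 1+15) = Gamma(102, 16) (shape, rate).
Equal-tailed 99% interval: Gamma(102, 16) quantiles at 0.005 and 0.995.
Posterior mean ≈ 6.375, SD ≈ 0.631; a Normal approximation gives roughly [4.749, 8.001].
Exact: lower = 4.867; upper = 8.118.

[4.867, 8.118]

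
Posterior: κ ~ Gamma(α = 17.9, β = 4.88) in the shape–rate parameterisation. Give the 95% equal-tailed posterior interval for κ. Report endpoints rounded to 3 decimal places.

[2.170, 5.552]

Posterior: Gamma(shape 17.9, rate 4.88).
Equal-tailed 95% interval: Gamma(17.9, 4.88) quantiles at 0.025 and 0.975.
Posterior mean ≈ 3.668, SD ≈ 0.867; a Normal approximation gives roughly [1.969, 5.367].
Exact: lower = 2.170; upper = 5.552.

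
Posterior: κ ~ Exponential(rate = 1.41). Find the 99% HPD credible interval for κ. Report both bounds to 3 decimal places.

[0.000, 3.266]

The exponential density is strictly decreasing on [0, ∞), so the HPD interval is anchored at 0: [0, q] with P(κ ≤ q) = 0.99.
q = −ln(1 − 0.99) / 1.41 = 4.6052 / 1.41 = 3.266.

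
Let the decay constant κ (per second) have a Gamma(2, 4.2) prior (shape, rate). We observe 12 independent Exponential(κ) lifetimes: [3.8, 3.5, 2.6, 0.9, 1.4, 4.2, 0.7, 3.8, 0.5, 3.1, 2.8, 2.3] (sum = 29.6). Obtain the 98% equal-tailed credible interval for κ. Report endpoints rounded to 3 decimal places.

Posterior: Gamma(2+12, 4.2+29.6) = Gamma(14, 33.8) (shape, rate).
Equal-tailed 98% interval: Gamma(14, 33.8) quantiles at 0.01 and 0.99.
Posterior mean ≈ 0.414, SD ≈ 0.111; a Normal approximation gives roughly [0.157, 0.672].
Exact: lower = 0.201; upper = 0.714.

[0.201, 0.714]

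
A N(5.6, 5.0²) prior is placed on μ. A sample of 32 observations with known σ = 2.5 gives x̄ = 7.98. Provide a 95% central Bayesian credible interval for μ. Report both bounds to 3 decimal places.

Posterior precision = 1/5.0² + 32/2.5² = 0.0400 + 5.1200 = 5.1600, so posterior SD = 0.4402.
Posterior mean = (5.6/5.0² + 32·7.98/2.5²) / 5.1600 = 7.9616.
Interval: 7.9616 ± 1.960 × 0.4402 → [7.099, 8.824].

[7.099, 8.824]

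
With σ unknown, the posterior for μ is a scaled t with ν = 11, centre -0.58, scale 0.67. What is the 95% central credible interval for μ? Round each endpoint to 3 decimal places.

The t_11 distribution is symmetric; the 95% interval is -0.58 ± t·0.67 with t_{0.975,11} = 2.201.
Half-width: 2.201 × 0.67 = 1.475.
-0.58 − 1.475 = -2.055; -0.58 + 1.475 = 0.895.

[-2.055, 0.895]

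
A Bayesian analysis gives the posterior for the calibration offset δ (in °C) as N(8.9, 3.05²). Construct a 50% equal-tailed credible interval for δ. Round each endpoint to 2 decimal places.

The posterior is symmetric, so the 50% equal-tailed interval is δ = 8.9 ± z·3.05 with z = 0.674.
Half-width: 0.674 × 3.05 = 2.06.
8.9 − 2.06 = 6.84; 8.9 + 2.06 = 10.96.

[6.84, 10.96]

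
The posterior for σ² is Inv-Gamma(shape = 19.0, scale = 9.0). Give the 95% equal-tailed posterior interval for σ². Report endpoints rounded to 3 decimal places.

Inverse-Gamma(19.0, 9.0) quantiles: F⁻¹(0.025) and F⁻¹(0.975).
Equivalently, 1/σ² ~ Gamma(19.0, rate = 9.0); invert its 0.975 and 0.025 quantiles.
Posterior mean ≈ 0.500, SD ≈ 0.121; a Normal approximation gives roughly [0.262, 0.738].
Exact: lower = 0.316; upper = 0.787.

[0.316, 0.787]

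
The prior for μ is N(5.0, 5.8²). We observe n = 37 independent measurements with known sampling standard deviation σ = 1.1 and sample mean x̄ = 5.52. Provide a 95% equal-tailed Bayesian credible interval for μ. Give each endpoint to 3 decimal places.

Posterior precision = 1/5.8² + 37/1.1² = 0.0297 + 30.5785 = 30.6082, so posterior SD = 0.1808.
Posterior mean = (5.0/5.8² + 37·5.52/1.1²) / 30.6082 = 5.5195.
Interval: 5.5195 ± 1.960 × 0.1808 → [5.165, 5.874].

[5.165, 5.874]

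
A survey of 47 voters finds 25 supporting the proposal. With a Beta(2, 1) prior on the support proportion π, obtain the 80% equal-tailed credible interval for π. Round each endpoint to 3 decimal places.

Posterior: Beta(2+25, 1+22) = Beta(27, 23).
Equal-tailed 80% interval: the 0.1 and 0.9 quantiles of Beta(27, 23).
Posterior mean ≈ 0.540, SD ≈ 0.070; a Normal approximation gives roughly [0.451, 0.629].
Exact: F⁻¹(0.1) = 0.450; F⁻¹(0.9) = 0.630.

[0.450, 0.630]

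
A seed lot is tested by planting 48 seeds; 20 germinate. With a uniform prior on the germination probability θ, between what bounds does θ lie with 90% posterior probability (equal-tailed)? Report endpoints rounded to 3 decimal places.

[0.308, 0.536]

Posterior: Beta(1+20, 1+28) = Beta(21, 29).
Equal-tailed 90% interval: the 0.05 and 0.95 quantiles of Beta(21, 29).
Posterior mean ≈ 0.420, SD ≈ 0.069; a Normal approximation gives roughly [0.306, 0.534].
Exact: F⁻¹(0.05) = 0.308; F⁻¹(0.95) = 0.536.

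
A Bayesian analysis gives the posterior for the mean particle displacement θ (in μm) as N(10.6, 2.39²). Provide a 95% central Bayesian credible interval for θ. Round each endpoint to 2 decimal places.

The posterior is symmetric, so the 95% equal-tailed interval is θ = 10.6 ± z·2.39 with z = 1.960.
Half-width: 1.960 × 2.39 = 4.68.
10.6 − 4.68 = 5.92; 10.6 + 4.68 = 15.28.

[5.92, 15.28]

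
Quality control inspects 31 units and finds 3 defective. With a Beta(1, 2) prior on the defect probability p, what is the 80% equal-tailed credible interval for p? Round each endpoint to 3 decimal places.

Posterior: Beta(1+3, 2+28) = Beta(4, 30).
Equal-tailed 80% interval: the 0.1 and 0.9 quantiles of Beta(4, 30).
Posterior mean ≈ 0.118, SD ≈ 0.054; a Normal approximation gives roughly [0.048, 0.187].
Exact: F⁻¹(0.1) = 0.054; F⁻¹(0.9) = 0.191.

[0.054, 0.191]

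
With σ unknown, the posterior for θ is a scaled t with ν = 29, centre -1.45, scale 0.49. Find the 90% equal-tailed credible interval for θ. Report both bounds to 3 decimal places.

[-2.283, -0.617]

The t_29 distribution is symmetric; the 90% interval is -1.45 ± t·0.49 with t_{0.95,29} = 1.699.
Half-width: 1.699 × 0.49 = 0.833.
-1.45 − 0.833 = -2.283; -1.45 + 0.833 = -0.617.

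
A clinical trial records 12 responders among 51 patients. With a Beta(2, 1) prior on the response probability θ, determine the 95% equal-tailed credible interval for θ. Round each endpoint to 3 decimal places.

Posterior: Beta(2+12, 1+39) = Beta(14, 40).
Equal-tailed 95% interval: the 0.025 and 0.975 quantiles of Beta(14, 40).
Posterior mean ≈ 0.259, SD ≈ 0.059; a Normal approximation gives roughly [0.143, 0.375].
Exact: F⁻¹(0.025) = 0.153; F⁻¹(0.975) = 0.383.

[0.153, 0.383]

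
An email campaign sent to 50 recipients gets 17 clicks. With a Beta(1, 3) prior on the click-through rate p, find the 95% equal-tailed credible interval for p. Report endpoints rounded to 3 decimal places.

Posterior: Beta(1+17, 3+33) = Beta(18, 36).
Equal-tailed 95% interval: the 0.025 and 0.975 quantiles of Beta(18, 36).
Posterior mean ≈ 0.333, SD ≈ 0.064; a Normal approximation gives roughly [0.209, 0.458].
Exact: F⁻¹(0.025) = 0.215; F⁻¹(0.975) = 0.463.

[0.215, 0.463]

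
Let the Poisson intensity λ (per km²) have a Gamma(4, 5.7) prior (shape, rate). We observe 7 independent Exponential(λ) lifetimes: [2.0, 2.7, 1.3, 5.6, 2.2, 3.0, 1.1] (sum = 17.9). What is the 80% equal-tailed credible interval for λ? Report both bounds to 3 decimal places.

[0.297, 0.653]

Posterior: Gamma(4+7, 5.7+17.9) = Gamma(11, 23.6) (shape, rate).
Equal-tailed 80% interval: Gamma(11, 23.6) quantiles at 0.1 and 0.9.
Posterior mean ≈ 0.466, SD ≈ 0.141; a Normal approximation gives roughly [0.286, 0.646].
Exact: lower = 0.297; upper = 0.653.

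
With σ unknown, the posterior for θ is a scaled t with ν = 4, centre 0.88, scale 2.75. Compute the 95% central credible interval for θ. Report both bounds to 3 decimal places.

The t_4 distribution is symmetric; the 95% interval is 0.88 ± t·2.75 with t_{0.975,4} = 2.776.
Half-width: 2.776 × 2.75 = 7.635.
0.88 − 7.635 = -6.755; 0.88 + 7.635 = 8.515.

[-6.755, 8.515]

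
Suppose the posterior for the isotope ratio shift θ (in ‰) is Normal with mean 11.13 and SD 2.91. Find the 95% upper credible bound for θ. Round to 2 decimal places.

15.92

Need U with P(θ ≤ U) = 0.95: U = 11.13 + z_{0.05}·2.91.
z = 1.645; U = 11.13 + 1.645 × 2.91 = 15.92.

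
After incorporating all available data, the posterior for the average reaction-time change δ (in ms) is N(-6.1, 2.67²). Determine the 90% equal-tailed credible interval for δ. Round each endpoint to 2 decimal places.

The posterior is symmetric, so the 90% equal-tailed interval is δ = -6.1 ± z·2.67 with z = 1.645.
Half-width: 1.645 × 2.67 = 4.39.
-6.1 − 4.39 = -10.49; -6.1 + 4.39 = -1.71.

[-10.49, -1.71]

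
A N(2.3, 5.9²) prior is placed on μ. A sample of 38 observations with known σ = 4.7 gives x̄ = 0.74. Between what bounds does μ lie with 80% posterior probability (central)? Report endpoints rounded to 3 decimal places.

Posterior precision = 1/5.9² + 38/4.7² = 0.0287 + 1.7202 = 1.7490, so posterior SD = 0.7562.
Posterior mean = (2.3/5.9² + 38·0.74/4.7²) / 1.7490 = 0.7656.
Interval: 0.7656 ± 1.282 × 0.7562 → [-0.203, 1.735].

[-0.203, 1.735]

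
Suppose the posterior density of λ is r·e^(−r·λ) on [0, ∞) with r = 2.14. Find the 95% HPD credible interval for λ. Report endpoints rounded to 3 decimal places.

[0.000, 1.400]

The exponential density is strictly decreasing on [0, ∞), so the HPD interval is anchored at 0: [0, q] with P(λ ≤ q) = 0.95.
q = −ln(1 − 0.95) / 2.14 = 2.9957 / 2.14 = 1.400.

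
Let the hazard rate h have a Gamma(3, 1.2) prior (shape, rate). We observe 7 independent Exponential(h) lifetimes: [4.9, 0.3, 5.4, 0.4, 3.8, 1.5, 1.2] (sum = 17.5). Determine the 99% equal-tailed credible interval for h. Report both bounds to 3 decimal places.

Posterior: Gamma(3+7, 1.2+17.5) = Gamma(10, 18.7) (shape, rate).
Equal-tailed 99% interval: Gamma(10, 18.7) quantiles at 0.005 and 0.995.
Posterior mean ≈ 0.535, SD ≈ 0.169; a Normal approximation gives roughly [0.099, 0.970].
Exact: lower = 0.199; upper = 1.069.

[0.199, 1.069]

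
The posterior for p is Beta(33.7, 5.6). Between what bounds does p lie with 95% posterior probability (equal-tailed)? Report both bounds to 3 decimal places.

[0.734, 0.947]

Posterior: Beta(33.7, 5.6).
Equal-tailed 95% interval: the 0.025 and 0.975 quantiles of Beta(33.7, 5.6).
Posterior mean ≈ 0.858, SD ≈ 0.055; a Normal approximation gives roughly [0.750, 0.965].
Exact: F⁻¹(0.025) = 0.734; F⁻¹(0.975) = 0.947.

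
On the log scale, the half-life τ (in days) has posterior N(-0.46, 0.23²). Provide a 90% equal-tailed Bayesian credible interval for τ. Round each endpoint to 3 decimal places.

[0.432, 0.922]

On the log scale the 90% interval is -0.46 ± 1.645 × 0.23 = [-0.8383, -0.0817].
Exponentiate: [e^-0.8383, e^-0.0817] = [0.432, 0.922].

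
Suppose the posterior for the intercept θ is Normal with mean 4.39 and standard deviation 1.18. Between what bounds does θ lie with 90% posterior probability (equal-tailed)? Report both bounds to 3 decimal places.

[2.449, 6.331]

The posterior is symmetric, so the 90% equal-tailed interval is θ = 4.39 ± z·1.18 with z = 1.645.
Half-width: 1.645 × 1.18 = 1.941.
4.39 − 1.941 = 2.449; 4.39 + 1.941 = 6.331.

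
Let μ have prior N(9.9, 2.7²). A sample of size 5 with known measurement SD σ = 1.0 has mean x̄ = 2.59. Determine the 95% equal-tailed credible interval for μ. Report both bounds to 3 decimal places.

Posterior precision = 1/2.7² + 5/1.0² = 0.1372 + 5.0000 = 5.1372, so posterior SD = 0.4412.
Posterior mean = (9.9/2.7² + 5·2.59/1.0²) / 5.1372 = 2.7852.
Interval: 2.7852 ± 1.960 × 0.4412 → [1.920, 3.650].

[1.920, 3.650]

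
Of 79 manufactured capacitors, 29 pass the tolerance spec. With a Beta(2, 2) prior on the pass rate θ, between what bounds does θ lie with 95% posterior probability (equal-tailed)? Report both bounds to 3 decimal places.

Posterior: Beta(2+29, 2+50) = Beta(31, 52).
Equal-tailed 95% interval: the 0.025 and 0.975 quantiles of Beta(31, 52).
Posterior mean ≈ 0.373, SD ≈ 0.053; a Normal approximation gives roughly [0.270, 0.477].
Exact: F⁻¹(0.025) = 0.273; F⁻¹(0.975) = 0.480.

[0.273, 0.480]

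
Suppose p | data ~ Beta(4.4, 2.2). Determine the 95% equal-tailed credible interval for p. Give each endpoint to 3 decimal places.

[0.300, 0.940]

Posterior: Beta(4.4, 2.2).
Equal-tailed 95% interval: the 0.025 and 0.975 quantiles of Beta(4.4, 2.2).
Posterior mean ≈ 0.667, SD ≈ 0.171; a Normal approximation gives roughly [0.332, 1.002].
Exact: F⁻¹(0.025) = 0.300; F⁻¹(0.975) = 0.940.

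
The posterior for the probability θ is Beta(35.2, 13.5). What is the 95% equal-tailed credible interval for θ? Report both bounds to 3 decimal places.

Posterior: Beta(35.2, 13.5).
Equal-tailed 95% interval: the 0.025 and 0.975 quantiles of Beta(35.2, 13.5).
Posterior mean ≈ 0.723, SD ≈ 0.063; a Normal approximation gives roughly [0.598, 0.847].
Exact: F⁻¹(0.025) = 0.590; F⁻¹(0.975) = 0.838.

[0.590, 0.838]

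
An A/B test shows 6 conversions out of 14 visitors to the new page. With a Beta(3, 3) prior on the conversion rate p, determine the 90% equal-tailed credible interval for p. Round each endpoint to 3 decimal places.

[0.274, 0.632]

Posterior: Beta(3+6, 3+8) = Beta(9, 11).
Equal-tailed 90% interval: the 0.05 and 0.95 quantiles of Beta(9, 11).
Posterior mean ≈ 0.450, SD ≈ 0.109; a Normal approximation gives roughly [0.271, 0.629].
Exact: F⁻¹(0.05) = 0.274; F⁻¹(0.95) = 0.632.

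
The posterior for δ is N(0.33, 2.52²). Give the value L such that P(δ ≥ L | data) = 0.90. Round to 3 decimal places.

-2.900

Need L with P(δ ≥ L) = 0.90: L = 0.33 − z_{0.1}·2.52.
z = 1.282; L = 0.33 − 1.282 × 2.52 = -2.900.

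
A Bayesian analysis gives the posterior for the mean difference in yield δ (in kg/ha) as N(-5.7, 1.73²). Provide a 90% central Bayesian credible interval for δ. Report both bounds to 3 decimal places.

The posterior is symmetric, so the 90% equal-tailed interval is δ = -5.7 ± z·1.73 with z = 1.645.
Half-width: 1.645 × 1.73 = 2.846.
-5.7 − 2.846 = -8.546; -5.7 + 2.846 = -2.854.

[-8.546, -2.854]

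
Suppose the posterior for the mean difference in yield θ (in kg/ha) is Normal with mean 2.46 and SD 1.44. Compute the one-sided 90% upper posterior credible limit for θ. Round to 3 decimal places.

4.305

Need U with P(θ ≤ U) = 0.90: U = 2.46 + z_{0.1}·1.44.
z = 1.282; U = 2.46 + 1.282 × 1.44 = 4.305.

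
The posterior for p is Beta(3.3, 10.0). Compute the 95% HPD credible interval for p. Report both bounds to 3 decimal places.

[0.047, 0.471]

The posterior is unimodal and skewed, so the HPD interval has equal density at both endpoints and is the shortest 95% interval.
Solving f(0.047) = f(0.471) with F(0.471) − F(0.047) = 0.95 gives [0.047, 0.471].
For comparison, the equal-tailed interval is [0.065, 0.502]; the HPD is narrower and shifted toward the mode.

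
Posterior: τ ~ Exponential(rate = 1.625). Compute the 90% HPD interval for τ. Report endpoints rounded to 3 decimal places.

The exponential density is strictly decreasing on [0, ∞), so the HPD interval is anchored at 0: [0, q] with P(τ ≤ q) = 0.90.
q = −ln(1 − 0.90) / 1.625 = 2.3026 / 1.625 = 1.417.

[0.000, 1.417]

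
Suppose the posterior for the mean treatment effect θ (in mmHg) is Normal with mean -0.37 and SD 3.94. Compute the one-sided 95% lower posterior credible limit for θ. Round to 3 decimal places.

-6.851

Need L with P(θ ≥ L) = 0.95: L = -0.37 − z_{0.05}·3.94.
z = 1.645; L = -0.37 − 1.645 × 3.94 = -6.851.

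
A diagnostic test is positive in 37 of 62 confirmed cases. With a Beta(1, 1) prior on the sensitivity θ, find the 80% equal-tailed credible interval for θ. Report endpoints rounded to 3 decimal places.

Posterior: Beta(1+37, 1+25) = Beta(38, 26).
Equal-tailed 80% interval: the 0.1 and 0.9 quantiles of Beta(38, 26).
Posterior mean ≈ 0.594, SD ≈ 0.061; a Normal approximation gives roughly [0.516, 0.672].
Exact: F⁻¹(0.1) = 0.515; F⁻¹(0.9) = 0.672.

[0.515, 0.672]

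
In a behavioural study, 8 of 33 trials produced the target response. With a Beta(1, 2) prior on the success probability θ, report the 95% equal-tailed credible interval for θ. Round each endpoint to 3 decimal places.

[0.125, 0.401]

Posterior: Beta(1+8, 2+25) = Beta(9, 27).
Equal-tailed 95% interval: the 0.025 and 0.975 quantiles of Beta(9, 27).
Posterior mean ≈ 0.250, SD ≈ 0.071; a Normal approximation gives roughly [0.110, 0.390].
Exact: F⁻¹(0.025) = 0.125; F⁻¹(0.975) = 0.401.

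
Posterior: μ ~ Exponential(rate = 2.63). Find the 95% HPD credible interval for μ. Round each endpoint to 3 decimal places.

The exponential density is strictly decreasing on [0, ∞), so the HPD interval is anchored at 0: [0, q] with P(μ ≤ q) = 0.95.
q = −ln(1 − 0.95) / 2.63 = 2.9957 / 2.63 = 1.139.

[0.000, 1.139]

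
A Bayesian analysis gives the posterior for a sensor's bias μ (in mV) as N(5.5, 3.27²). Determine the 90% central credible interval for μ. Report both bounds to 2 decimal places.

The posterior is symmetric, so the 90% equal-tailed interval is μ = 5.5 ± z·3.27 with z = 1.645.
Half-width: 1.645 × 3.27 = 5.38.
5.5 − 5.38 = 0.12; 5.5 + 5.38 = 10.88.

[0.12, 10.88]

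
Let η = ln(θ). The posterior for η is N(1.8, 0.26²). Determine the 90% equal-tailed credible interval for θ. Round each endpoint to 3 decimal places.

On the log scale the 90% interval is 1.8 ± 1.645 × 0.26 = [1.3723, 2.2277].
Exponentiate: [e^1.3723, e^2.2277] = [3.945, 9.278].

[3.945, 9.278]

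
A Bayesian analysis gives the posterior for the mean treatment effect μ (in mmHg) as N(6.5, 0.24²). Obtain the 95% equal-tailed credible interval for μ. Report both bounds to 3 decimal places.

[6.030, 6.970]

The posterior is symmetric, so the 95% equal-tailed interval is μ = 6.5 ± z·0.24 with z = 1.960.
Half-width: 1.960 × 0.24 = 0.470.
6.5 − 0.470 = 6.030; 6.5 + 0.470 = 6.970.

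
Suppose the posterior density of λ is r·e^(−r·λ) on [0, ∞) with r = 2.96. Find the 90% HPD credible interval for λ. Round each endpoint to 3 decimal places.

[0.000, 0.778]

The exponential density is strictly decreasing on [0, ∞), so the HPD interval is anchored at 0: [0, q] with P(λ ≤ q) = 0.90.
q = −ln(1 − 0.90) / 2.96 = 2.3026 / 2.96 = 0.778.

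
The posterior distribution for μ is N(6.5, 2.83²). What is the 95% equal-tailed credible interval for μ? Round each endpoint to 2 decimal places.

The posterior is symmetric, so the 95% equal-tailed interval is μ = 6.5 ± z·2.83 with z = 1.960.
Half-width: 1.960 × 2.83 = 5.55.
6.5 − 5.55 = 0.95; 6.5 + 5.55 = 12.05.

[0.95, 12.05]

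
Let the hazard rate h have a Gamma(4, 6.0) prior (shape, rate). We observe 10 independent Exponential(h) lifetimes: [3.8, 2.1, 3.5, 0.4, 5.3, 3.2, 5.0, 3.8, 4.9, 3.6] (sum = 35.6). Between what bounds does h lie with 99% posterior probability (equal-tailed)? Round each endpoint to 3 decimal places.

Posterior: Gamma(4+10, 6.0+35.6) = Gamma(14, 41.6) (shape, rate).
Equal-tailed 99% interval: Gamma(14, 41.6) quantiles at 0.005 and 0.995.
Posterior mean ≈ 0.337, SD ≈ 0.090; a Normal approximation gives roughly [0.105, 0.568].
Exact: lower = 0.150; upper = 0.613.

[0.150, 0.613]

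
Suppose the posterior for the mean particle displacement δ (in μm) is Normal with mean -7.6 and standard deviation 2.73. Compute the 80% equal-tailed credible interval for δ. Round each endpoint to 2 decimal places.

[-11.10, -4.10]

The posterior is symmetric, so the 80% equal-tailed interval is δ = -7.6 ± z·2.73 with z = 1.282.
Half-width: 1.282 × 2.73 = 3.50.
-7.6 − 3.50 = -11.10; -7.6 + 3.50 = -4.10.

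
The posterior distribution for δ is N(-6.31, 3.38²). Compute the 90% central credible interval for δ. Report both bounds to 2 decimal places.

The posterior is symmetric, so the 90% equal-tailed interval is δ = -6.31 ± z·3.38 with z = 1.645.
Half-width: 1.645 × 3.38 = 5.56.
-6.31 − 5.56 = -11.87; -6.31 + 5.56 = -0.75.

[-11.87, -0.75]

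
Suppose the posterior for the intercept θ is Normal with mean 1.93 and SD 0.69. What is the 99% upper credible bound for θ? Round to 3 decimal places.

3.535

Need U with P(θ ≤ U) = 0.99: U = 1.93 + z_{0.01}·0.69.
z = 2.326; U = 1.93 + 2.326 × 0.69 = 3.535.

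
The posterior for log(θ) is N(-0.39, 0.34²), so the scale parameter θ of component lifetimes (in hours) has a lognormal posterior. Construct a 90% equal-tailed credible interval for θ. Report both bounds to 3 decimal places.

[0.387, 1.184]

On the log scale the 90% interval is -0.39 ± 1.645 × 0.34 = [-0.9493, 0.1693].
Exponentiate: [e^-0.9493, e^0.1693] = [0.387, 1.184].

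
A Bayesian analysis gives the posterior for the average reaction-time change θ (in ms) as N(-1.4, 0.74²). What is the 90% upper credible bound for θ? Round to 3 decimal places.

Need U with P(θ ≤ U) = 0.90: U = -1.4 + z_{0.1}·0.74.
z = 1.282; U = -1.4 + 1.282 × 0.74 = -0.452.

-0.452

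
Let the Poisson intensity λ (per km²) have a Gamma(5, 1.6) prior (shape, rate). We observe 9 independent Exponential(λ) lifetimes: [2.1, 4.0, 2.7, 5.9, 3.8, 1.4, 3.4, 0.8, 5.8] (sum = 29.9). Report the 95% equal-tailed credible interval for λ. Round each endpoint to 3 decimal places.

Posterior: Gamma(5+9, 1.6+29.9) = Gamma(14, 31.5) (shape, rate).
Equal-tailed 95% interval: Gamma(14, 31.5) quantiles at 0.025 and 0.975.
Posterior mean ≈ 0.444, SD ≈ 0.119; a Normal approximation gives roughly [0.212, 0.677].
Exact: lower = 0.243; upper = 0.706.

[0.243, 0.706]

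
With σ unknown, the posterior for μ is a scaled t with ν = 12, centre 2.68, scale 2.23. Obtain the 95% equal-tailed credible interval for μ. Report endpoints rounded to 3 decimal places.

The t_12 distribution is symmetric; the 95% interval is 2.68 ± t·2.23 with t_{0.975,12} = 2.179.
Half-width: 2.179 × 2.23 = 4.859.
2.68 − 4.859 = -2.179; 2.68 + 4.859 = 7.539.

[-2.179, 7.539]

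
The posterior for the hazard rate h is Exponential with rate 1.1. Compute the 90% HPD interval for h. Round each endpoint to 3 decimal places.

[0.000, 2.093]

The exponential density is strictly decreasing on [0, ∞), so the HPD interval is anchored at 0: [0, q] with P(h ≤ q) = 0.90.
q = −ln(1 − 0.90) / 1.1 = 2.3026 / 1.1 = 2.093.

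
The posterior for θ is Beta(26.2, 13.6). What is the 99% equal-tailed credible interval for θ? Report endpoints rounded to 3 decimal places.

[0.457, 0.831]

Posterior: Beta(26.2, 13.6).
Equal-tailed 99% interval: the 0.005 and 0.995 quantiles of Beta(26.2, 13.6).
Posterior mean ≈ 0.658, SD ≈ 0.074; a Normal approximation gives roughly [0.467, 0.850].
Exact: F⁻¹(0.005) = 0.457; F⁻¹(0.995) = 0.831.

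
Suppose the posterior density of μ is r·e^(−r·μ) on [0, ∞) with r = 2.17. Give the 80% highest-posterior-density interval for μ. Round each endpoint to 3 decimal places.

The exponential density is strictly decreasing on [0, ∞), so the HPD interval is anchored at 0: [0, q] with P(μ ≤ q) = 0.80.
q = −ln(1 − 0.80) / 2.17 = 1.6094 / 2.17 = 0.742.

[0.000, 0.742]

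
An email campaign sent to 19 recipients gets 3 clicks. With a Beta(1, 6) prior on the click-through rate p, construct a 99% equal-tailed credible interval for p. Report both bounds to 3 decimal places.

[0.028, 0.374]

Posterior: Beta(1+3, 6+16) = Beta(4, 22).
Equal-tailed 99% interval: the 0.005 and 0.995 quantiles of Beta(4, 22).
Posterior mean ≈ 0.154, SD ≈ 0.069; a Normal approximation gives roughly [-0.025, 0.333].
Exact: F⁻¹(0.005) = 0.028; F⁻¹(0.995) = 0.374.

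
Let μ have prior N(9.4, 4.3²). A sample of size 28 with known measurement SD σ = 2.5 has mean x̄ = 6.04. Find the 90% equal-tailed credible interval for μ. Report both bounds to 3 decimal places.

Posterior precision = 1/4.3² + 28/2.5² = 0.0541 + 4.4800 = 4.5341, so posterior SD = 0.4696.
Posterior mean = (9.4/4.3² + 28·6.04/2.5²) / 4.5341 = 6.0801.
Interval: 6.0801 ± 1.645 × 0.4696 → [5.308, 6.853].

[5.308, 6.853]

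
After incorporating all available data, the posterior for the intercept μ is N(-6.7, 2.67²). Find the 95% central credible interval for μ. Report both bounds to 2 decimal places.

[-11.93, -1.47]

The posterior is symmetric, so the 95% equal-tailed interval is μ = -6.7 ± z·2.67 with z = 1.960.
Half-width: 1.960 × 2.67 = 5.23.
-6.7 − 5.23 = -11.93; -6.7 + 5.23 = -1.47.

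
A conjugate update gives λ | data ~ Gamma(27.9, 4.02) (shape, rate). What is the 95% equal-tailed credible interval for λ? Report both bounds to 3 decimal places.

[4.608, 9.743]

Posterior: Gamma(shape 27.9, rate 4.02).
Equal-tailed 95% interval: Gamma(27.9, 4.02) quantiles at 0.025 and 0.975.
Posterior mean ≈ 6.940, SD ≈ 1.314; a Normal approximation gives roughly [4.365, 9.516].
Exact: lower = 4.608; upper = 9.743.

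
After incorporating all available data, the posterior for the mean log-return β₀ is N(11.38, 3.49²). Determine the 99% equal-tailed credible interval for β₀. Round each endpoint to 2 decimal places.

The posterior is symmetric, so the 99% equal-tailed interval is β₀ = 11.38 ± z·3.49 with z = 2.576.
Half-width: 2.576 × 3.49 = 8.99.
11.38 − 8.99 = 2.39; 11.38 + 8.99 = 20.37.

[2.39, 20.37]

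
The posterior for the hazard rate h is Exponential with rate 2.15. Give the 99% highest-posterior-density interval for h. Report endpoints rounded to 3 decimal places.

The exponential density is strictly decreasing on [0, ∞), so the HPD interval is anchored at 0: [0, q] with P(h ≤ q) = 0.99.
q = −ln(1 − 0.99) / 2.15 = 4.6052 / 2.15 = 2.142.

[0.000, 2.142]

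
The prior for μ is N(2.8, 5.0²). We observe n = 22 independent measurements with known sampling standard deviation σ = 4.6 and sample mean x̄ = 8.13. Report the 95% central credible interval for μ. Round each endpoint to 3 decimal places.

Posterior precision = 1/5.0² + 22/4.6² = 0.0400 + 1.0397 = 1.0797, so posterior SD = 0.9624.
Posterior mean = (2.8/5.0² + 22·8.13/4.6²) / 1.0797 = 7.9325.
Interval: 7.9325 ± 1.960 × 0.9624 → [6.046, 9.819].

[6.046, 9.819]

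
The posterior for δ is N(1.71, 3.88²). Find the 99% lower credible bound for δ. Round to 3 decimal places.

Need L with P(δ ≥ L) = 0.99: L = 1.71 − z_{0.01}·3.88.
z = 2.326; L = 1.71 − 2.326 × 3.88 = -7.316.

-7.316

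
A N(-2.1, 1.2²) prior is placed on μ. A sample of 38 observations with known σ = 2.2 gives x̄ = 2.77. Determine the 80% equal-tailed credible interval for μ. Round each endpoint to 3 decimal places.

Posterior precision = 1/1.2² + 38/2.2² = 0.6944 + 7.8512 = 8.5457, so posterior SD = 0.3421.
Posterior mean = (-2.1/1.2² + 38·2.77/2.2²) / 8.5457 = 2.3743.
Interval: 2.3743 ± 1.282 × 0.3421 → [1.936, 2.813].

[1.936, 2.813]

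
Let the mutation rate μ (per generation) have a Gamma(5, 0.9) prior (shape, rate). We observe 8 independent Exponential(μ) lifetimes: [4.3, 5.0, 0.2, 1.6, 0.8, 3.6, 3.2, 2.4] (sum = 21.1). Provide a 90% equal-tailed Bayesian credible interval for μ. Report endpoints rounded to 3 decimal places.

Posterior: Gamma(5+8, 0.9+21.1) = Gamma(13, 22.0) (shape, rate).
Equal-tailed 90% interval: Gamma(13, 22.0) quantiles at 0.05 and 0.95.
Posterior mean ≈ 0.591, SD ≈ 0.164; a Normal approximation gives roughly [0.321, 0.860].
Exact: lower = 0.350; upper = 0.884.

[0.350, 0.884]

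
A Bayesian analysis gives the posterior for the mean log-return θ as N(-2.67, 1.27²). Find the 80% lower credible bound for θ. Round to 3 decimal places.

-3.739

Need L with P(θ ≥ L) = 0.80: L = -2.67 − z_{0.2}·1.27.
z = 0.842; L = -2.67 − 0.842 × 1.27 = -3.739.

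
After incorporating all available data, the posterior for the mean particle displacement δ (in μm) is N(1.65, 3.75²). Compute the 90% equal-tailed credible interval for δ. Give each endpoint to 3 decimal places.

[-4.518, 7.818]

The posterior is symmetric, so the 90% equal-tailed interval is δ = 1.65 ± z·3.75 with z = 1.645.
Half-width: 1.645 × 3.75 = 6.168.
1.65 − 6.168 = -4.518; 1.65 + 6.168 = 7.818.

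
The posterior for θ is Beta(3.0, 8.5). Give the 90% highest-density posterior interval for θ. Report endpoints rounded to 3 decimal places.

The posterior is unimodal and skewed, so the HPD interval has equal density at both endpoints and is the shortest 90% interval.
Solving f(0.060) = f(0.452) with F(0.452) − F(0.060) = 0.90 gives [0.060, 0.452].
For comparison, the equal-tailed interval is [0.083, 0.488]; the HPD is narrower and shifted toward the mode.

[0.060, 0.452]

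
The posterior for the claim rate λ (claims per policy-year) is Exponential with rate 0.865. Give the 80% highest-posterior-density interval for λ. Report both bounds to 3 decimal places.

[0.000, 1.861]

The exponential density is strictly decreasing on [0, ∞), so the HPD interval is anchored at 0: [0, q] with P(λ ≤ q) = 0.80.
q = −ln(1 − 0.80) / 0.865 = 1.6094 / 0.865 = 1.861.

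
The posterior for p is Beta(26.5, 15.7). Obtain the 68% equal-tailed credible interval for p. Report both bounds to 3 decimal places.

Posterior: Beta(26.5, 15.7).
Equal-tailed 68% interval: the 0.16 and 0.84 quantiles of Beta(26.5, 15.7).
Posterior mean ≈ 0.628, SD ≈ 0.074; a Normal approximation gives roughly [0.555, 0.701].
Exact: F⁻¹(0.16) = 0.554; F⁻¹(0.84) = 0.702.

[0.554, 0.702]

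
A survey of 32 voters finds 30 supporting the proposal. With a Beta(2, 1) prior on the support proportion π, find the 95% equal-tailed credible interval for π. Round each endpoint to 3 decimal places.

Posterior: Beta(2+30, 1+2) = Beta(32, 3).
Equal-tailed 95% interval: the 0.025 and 0.975 quantiles of Beta(32, 3).
Posterior mean ≈ 0.914, SD ≈ 0.047; a Normal approximation gives roughly [0.823, 1.006].
Exact: F⁻¹(0.025) = 0.803; F⁻¹(0.975) = 0.981.

[0.803, 0.981]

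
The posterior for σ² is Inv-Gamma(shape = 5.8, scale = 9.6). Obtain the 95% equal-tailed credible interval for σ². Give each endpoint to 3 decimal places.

[0.843, 4.608]

Inverse-Gamma(5.8, 9.6) quantiles: F⁻¹(0.025) and F⁻¹(0.975).
Equivalently, 1/σ² ~ Gamma(5.8, rate = 9.6); invert its 0.975 and 0.025 quantiles.
Posterior mean ≈ 2.000, SD ≈ 1.026; a Normal approximation gives roughly [-0.011, 4.011].
Exact: lower = 0.843; upper = 4.608.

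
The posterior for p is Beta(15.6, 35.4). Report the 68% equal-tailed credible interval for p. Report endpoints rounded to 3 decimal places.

[0.242, 0.370]

Posterior: Beta(15.6, 35.4).
Equal-tailed 68% interval: the 0.16 and 0.84 quantiles of Beta(15.6, 35.4).
Posterior mean ≈ 0.306, SD ≈ 0.064; a Normal approximation gives roughly [0.242, 0.369].
Exact: F⁻¹(0.16) = 0.242; F⁻¹(0.84) = 0.370.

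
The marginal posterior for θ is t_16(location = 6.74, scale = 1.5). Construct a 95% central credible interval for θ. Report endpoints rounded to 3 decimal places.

[3.560, 9.920]

The t_16 distribution is symmetric; the 95% interval is 6.74 ± t·1.5 with t_{0.975,16} = 2.120.
Half-width: 2.120 × 1.5 = 3.180.
6.74 − 3.180 = 3.560; 6.74 + 3.180 = 9.920.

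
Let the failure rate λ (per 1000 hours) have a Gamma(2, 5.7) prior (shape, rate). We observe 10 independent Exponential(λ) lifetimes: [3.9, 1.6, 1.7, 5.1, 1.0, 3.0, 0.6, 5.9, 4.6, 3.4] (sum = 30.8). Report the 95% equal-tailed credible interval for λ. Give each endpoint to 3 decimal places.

[0.170, 0.539]

Posterior: Gamma(2+10, 5.7+30.8) = Gamma(12, 36.5) (shape, rate).
Equal-tailed 95% interval: Gamma(12, 36.5) quantiles at 0.025 and 0.975.
Posterior mean ≈ 0.329, SD ≈ 0.095; a Normal approximation gives roughly [0.143, 0.515].
Exact: lower = 0.170; upper = 0.539.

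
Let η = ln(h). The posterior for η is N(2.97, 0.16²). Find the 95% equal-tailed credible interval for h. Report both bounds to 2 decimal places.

On the log scale the 95% interval is 2.97 ± 1.960 × 0.16 = [2.6564, 3.2836].
Exponentiate: [e^2.6564, e^3.2836] = [14.24, 26.67].

[14.24, 26.67]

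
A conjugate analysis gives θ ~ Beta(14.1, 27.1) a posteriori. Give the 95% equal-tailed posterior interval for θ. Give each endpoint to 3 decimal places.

[0.207, 0.492]

Posterior: Beta(14.1, 27.1).
Equal-tailed 95% interval: the 0.025 and 0.975 quantiles of Beta(14.1, 27.1).
Posterior mean ≈ 0.342, SD ≈ 0.073; a Normal approximation gives roughly [0.199, 0.485].
Exact: F⁻¹(0.025) = 0.207; F⁻¹(0.975) = 0.492.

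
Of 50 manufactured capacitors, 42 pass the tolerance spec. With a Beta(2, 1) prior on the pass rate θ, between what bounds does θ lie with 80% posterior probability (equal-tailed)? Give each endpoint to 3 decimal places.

Posterior: Beta(2+42, 1+8) = Beta(44, 9).
Equal-tailed 80% interval: the 0.1 and 0.9 quantiles of Beta(44, 9).
Posterior mean ≈ 0.830, SD ≈ 0.051; a Normal approximation gives roughly [0.765, 0.896].
Exact: F⁻¹(0.1) = 0.762; F⁻¹(0.9) = 0.893.

[0.762, 0.893]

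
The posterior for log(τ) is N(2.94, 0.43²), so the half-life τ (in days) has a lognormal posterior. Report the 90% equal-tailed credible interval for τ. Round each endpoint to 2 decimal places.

On the log scale the 90% interval is 2.94 ± 1.645 × 0.43 = [2.2327, 3.6473].
Exponentiate: [e^2.2327, e^3.6473] = [9.33, 38.37].

[9.33, 38.37]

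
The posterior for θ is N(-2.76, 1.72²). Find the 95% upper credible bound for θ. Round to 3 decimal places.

Need U with P(θ ≤ U) = 0.95: U = -2.76 + z_{0.05}·1.72.
z = 1.645; U = -2.76 + 1.645 × 1.72 = 0.069.

0.069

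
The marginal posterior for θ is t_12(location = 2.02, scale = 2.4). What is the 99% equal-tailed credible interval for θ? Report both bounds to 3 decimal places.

The t_12 distribution is symmetric; the 99% interval is 2.02 ± t·2.4 with t_{0.995,12} = 3.055.
Half-width: 3.055 × 2.4 = 7.331.
2.02 − 7.331 = -5.311; 2.02 + 7.331 = 9.351.

[-5.311, 9.351]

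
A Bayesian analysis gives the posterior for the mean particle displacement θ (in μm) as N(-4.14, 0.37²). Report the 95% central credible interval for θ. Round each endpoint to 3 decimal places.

The posterior is symmetric, so the 95% equal-tailed interval is θ = -4.14 ± z·0.37 with z = 1.960.
Half-width: 1.960 × 0.37 = 0.725.
-4.14 − 0.725 = -4.865; -4.14 + 0.725 = -3.415.

[-4.865, -3.415]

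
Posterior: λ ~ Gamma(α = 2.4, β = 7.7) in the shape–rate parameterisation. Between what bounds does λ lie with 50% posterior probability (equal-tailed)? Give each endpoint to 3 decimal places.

[0.164, 0.414]

Posterior: Gamma(shape 2.4, rate 7.7).
Equal-tailed 50% interval: Gamma(2.4, 7.7) quantiles at 0.25 and 0.75.
Posterior mean ≈ 0.312, SD ≈ 0.201; a Normal approximation gives roughly [0.176, 0.447].
Exact: lower = 0.164; upper = 0.414.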